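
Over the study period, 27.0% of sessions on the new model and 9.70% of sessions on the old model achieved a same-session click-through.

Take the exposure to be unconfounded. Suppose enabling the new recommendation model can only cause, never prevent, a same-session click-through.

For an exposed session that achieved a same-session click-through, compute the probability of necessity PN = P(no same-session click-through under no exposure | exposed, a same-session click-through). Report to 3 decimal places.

PN ≈ 0.641

p₁ = 0.27, p₀ = 0.097.
Under exogeneity and monotonicity, PN = (p₁ − p₀) / p₁.
PN = (0.27 − 0.097) / 0.27 = 0.173 / 0.27 ≈ 0.6407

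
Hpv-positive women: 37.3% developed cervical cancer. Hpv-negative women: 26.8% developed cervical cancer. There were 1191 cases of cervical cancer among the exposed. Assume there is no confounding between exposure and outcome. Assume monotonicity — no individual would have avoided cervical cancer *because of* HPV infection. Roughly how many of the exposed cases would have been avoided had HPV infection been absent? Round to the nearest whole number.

p₁ = 0.373, p₀ = 0.268.
PN = (p₁ − p₀)/p₁ = (0.373 − 0.268) / 0.373 ≈ 0.28150.
Attributable cases ≈ PN × (exposed cases) = 0.28150 × 1191 ≈ 335.27.

about 335 cases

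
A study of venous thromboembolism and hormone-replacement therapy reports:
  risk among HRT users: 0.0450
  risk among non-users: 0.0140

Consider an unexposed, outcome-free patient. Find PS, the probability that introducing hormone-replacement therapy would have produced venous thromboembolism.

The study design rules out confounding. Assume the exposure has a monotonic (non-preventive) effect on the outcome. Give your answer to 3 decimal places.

Let p₁ = 0.045, p₀ = 0.014.
Under exogeneity and monotonicity, PS = (p₁ − p₀) / (1 − p₀).
PS = (0.045 − 0.014) / (1 − 0.014) = 0.031 / 0.986 ≈ 0.0314

PS ≈ 0.031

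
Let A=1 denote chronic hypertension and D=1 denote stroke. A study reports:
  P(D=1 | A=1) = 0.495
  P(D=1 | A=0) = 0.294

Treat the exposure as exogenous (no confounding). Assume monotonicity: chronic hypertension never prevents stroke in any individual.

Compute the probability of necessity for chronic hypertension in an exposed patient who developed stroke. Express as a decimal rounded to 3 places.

PN ≈ 0.406

Let p₁ = 0.495, p₀ = 0.294.
Under exogeneity and monotonicity, PN = (p₁ − p₀) / p₁.
PN = (0.495 − 0.294) / 0.495 = 0.201 / 0.495 ≈ 0.4061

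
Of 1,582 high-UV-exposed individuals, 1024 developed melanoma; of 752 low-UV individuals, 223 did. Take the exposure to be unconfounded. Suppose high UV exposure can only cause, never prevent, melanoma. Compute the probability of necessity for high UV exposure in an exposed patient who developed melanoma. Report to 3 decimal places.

PN ≈ 0.542

p₁ = P(outcome | exposed) = 1024/1582 = 0.64728
p₀ = P(outcome | unexposed) = 223/752 = 0.29654
Under exogeneity and monotonicity, PN = (p₁ − p₀) / p₁.
PN = (0.64728 − 0.29654) / 0.64728 = 0.35074 / 0.64728 ≈ 0.5419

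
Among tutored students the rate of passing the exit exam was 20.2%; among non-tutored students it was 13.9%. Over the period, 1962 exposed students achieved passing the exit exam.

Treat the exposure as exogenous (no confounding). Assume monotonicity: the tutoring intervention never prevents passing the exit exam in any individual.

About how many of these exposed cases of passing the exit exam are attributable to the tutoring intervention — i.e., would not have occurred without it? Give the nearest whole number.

about 612 cases

p₁ = 0.202, p₀ = 0.139.
PN = (p₁ − p₀)/p₁ = (0.202 − 0.139) / 0.202 ≈ 0.31188.
Attributable cases ≈ PN × (exposed cases) = 0.31188 × 1962 ≈ 611.91.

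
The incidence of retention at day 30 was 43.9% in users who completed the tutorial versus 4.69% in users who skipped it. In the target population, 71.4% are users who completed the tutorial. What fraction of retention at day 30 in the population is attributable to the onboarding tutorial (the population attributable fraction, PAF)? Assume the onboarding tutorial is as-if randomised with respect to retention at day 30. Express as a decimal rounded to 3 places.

PAF ≈ 0.857

p₁ = 0.439, p₀ = 0.0469.
Overall risk P(Y=1) = π·p₁ + (1−π)·p₀ = 0.714×0.439 + 0.286×0.0469 = 0.32686.
Under exogeneity, PAF = [P(Y=1) − p₀] / P(Y=1).
PAF = (0.32686 − 0.0469) / 0.32686 ≈ 0.8565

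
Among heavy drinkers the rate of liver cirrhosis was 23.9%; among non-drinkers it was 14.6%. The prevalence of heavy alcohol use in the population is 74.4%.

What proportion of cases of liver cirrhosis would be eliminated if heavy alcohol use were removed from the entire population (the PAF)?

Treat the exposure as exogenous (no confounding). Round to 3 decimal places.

p₁ = 0.239, p₀ = 0.146.
Overall risk P(Y=1) = π·p₁ + (1−π)·p₀ = 0.744×0.239 + 0.256×0.146 = 0.21519.
Under exogeneity, PAF = [P(Y=1) − p₀] / P(Y=1).
PAF = (0.21519 − 0.146) / 0.21519 ≈ 0.3215

PAF ≈ 0.322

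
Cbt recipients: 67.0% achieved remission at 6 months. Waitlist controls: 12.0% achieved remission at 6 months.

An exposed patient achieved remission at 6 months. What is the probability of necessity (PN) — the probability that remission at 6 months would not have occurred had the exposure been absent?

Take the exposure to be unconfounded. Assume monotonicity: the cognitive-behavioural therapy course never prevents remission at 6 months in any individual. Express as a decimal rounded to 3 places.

PN ≈ 0.821

p₁ = 0.67, p₀ = 0.12.
Under exogeneity and monotonicity, PN = (p₁ − p₀) / p₁.
PN = (0.67 − 0.12) / 0.67 = 0.55 / 0.67 ≈ 0.8209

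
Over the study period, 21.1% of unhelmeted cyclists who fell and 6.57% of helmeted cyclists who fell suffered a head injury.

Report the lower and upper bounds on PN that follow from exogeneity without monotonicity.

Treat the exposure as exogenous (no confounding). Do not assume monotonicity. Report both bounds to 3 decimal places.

0.689 ≤ PN ≤ 1.000

p₁ = 0.211, p₀ = 0.0657.
Under exogeneity alone the bounds on PN are max{0,(p₁−p₀)/p₁} ≤ PN ≤ min{1,(1−p₀)/p₁}.
  lower = (p₁ − p₀)/p₁ = 0.1453 / 0.211 ≈ 0.6886
  upper = min{1, (1 − p₀)/p₁} = 0.9343 / 0.211 ≈ 4.4280 → capped at 1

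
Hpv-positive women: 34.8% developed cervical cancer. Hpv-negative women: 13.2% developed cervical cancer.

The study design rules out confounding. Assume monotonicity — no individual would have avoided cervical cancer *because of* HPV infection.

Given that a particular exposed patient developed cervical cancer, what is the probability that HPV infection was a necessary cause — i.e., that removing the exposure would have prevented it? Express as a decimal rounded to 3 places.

PN ≈ 0.621

p₁ = 0.348, p₀ = 0.132.
Under exogeneity and monotonicity, PN = (p₁ − p₀) / p₁.
PN = (0.348 − 0.132) / 0.348 = 0.216 / 0.348 ≈ 0.6207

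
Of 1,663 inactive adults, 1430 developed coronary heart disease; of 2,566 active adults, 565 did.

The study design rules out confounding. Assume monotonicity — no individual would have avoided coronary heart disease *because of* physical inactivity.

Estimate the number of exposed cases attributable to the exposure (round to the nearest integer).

about 1064 cases

p₁ = P(outcome | exposed) = 1430/1663 = 0.85989
p₀ = P(outcome | unexposed) = 565/2566 = 0.22019
PN = (p₁ − p₀)/p₁ = (0.85989 − 0.22019) / 0.85989 ≈ 0.74394.
Attributable cases ≈ PN × (exposed cases) = 0.74394 × 1430 ≈ 1063.83.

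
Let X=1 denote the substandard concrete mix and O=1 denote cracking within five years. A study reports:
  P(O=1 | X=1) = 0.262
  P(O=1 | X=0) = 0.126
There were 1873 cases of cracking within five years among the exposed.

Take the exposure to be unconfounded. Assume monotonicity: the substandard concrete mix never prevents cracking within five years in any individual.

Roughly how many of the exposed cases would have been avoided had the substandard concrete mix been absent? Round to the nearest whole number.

Let p₁ = 0.262, p₀ = 0.126.
PN = (p₁ − p₀)/p₁ = (0.262 − 0.126) / 0.262 ≈ 0.51908.
Attributable cases ≈ PN × (exposed cases) = 0.51908 × 1873 ≈ 972.24.

about 972 cases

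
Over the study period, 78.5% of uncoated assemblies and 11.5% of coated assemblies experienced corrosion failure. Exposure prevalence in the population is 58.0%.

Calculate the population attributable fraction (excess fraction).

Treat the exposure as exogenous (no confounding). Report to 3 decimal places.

p₁ = 0.785, p₀ = 0.115.
Overall risk P(Y=1) = π·p₁ + (1−π)·p₀ = 0.58×0.785 + 0.42×0.115 = 0.5036.
Under exogeneity, PAF = [P(Y=1) − p₀] / P(Y=1).
PAF = (0.5036 − 0.115) / 0.5036 ≈ 0.7716

PAF ≈ 0.772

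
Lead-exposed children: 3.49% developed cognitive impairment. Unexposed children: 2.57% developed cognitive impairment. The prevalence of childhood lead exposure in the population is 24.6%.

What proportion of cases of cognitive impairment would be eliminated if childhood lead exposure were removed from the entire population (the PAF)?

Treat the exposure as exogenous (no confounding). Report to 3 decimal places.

PAF ≈ 0.081

p₁ = 0.0349, p₀ = 0.0257.
Overall risk P(Y=1) = π·p₁ + (1−π)·p₀ = 0.246×0.0349 + 0.754×0.0257 = 0.027963.
Under exogeneity, PAF = [P(Y=1) − p₀] / P(Y=1).
PAF = (0.027963 − 0.0257) / 0.027963 ≈ 0.0809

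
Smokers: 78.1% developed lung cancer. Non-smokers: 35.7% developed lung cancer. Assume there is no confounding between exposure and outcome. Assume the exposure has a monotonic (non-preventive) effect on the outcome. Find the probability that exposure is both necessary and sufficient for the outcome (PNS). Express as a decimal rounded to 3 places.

p₁ = 0.781, p₀ = 0.357.
Under exogeneity and monotonicity, PNS = p₁ − p₀.
PNS = 0.781 − 0.357 = 0.424

PNS ≈ 0.424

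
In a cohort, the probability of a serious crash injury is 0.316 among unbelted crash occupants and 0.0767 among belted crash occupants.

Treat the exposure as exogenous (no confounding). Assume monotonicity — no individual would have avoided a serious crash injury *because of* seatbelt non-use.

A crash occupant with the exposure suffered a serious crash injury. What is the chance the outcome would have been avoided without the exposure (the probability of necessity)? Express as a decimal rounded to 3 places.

PN ≈ 0.757

Let p₁ = 0.316, p₀ = 0.0767.
Under exogeneity and monotonicity, PN = (p₁ − p₀) / p₁.
PN = (0.316 − 0.0767) / 0.316 = 0.2393 / 0.316 ≈ 0.7573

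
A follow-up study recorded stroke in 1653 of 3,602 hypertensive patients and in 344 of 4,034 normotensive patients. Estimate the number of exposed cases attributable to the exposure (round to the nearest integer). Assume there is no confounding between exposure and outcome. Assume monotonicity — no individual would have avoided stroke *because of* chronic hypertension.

p₁ = P(outcome | exposed) = 1653/3602 = 0.45891
p₀ = P(outcome | unexposed) = 344/4034 = 0.085275
PN = (p₁ − p₀)/p₁ = (0.45891 − 0.085275) / 0.45891 ≈ 0.81418.
Attributable cases ≈ PN × (exposed cases) = 0.81418 × 1653 ≈ 1345.84.

about 1346 cases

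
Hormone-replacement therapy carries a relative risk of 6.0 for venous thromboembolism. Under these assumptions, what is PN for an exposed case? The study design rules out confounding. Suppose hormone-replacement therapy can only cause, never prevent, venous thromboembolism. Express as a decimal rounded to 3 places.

Under exogeneity and monotonicity, PN = (RR − 1) / RR = 1 − 1/RR.
PN = (6.0 − 1) / 6.0 = 5 / 6.0 ≈ 0.8333

PN ≈ 0.833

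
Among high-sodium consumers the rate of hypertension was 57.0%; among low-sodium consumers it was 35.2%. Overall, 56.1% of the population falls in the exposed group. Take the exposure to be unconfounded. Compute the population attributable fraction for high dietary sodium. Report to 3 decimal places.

p₁ = 0.57, p₀ = 0.352.
Overall risk P(Y=1) = π·p₁ + (1−π)·p₀ = 0.561×0.57 + 0.439×0.352 = 0.4743.
Under exogeneity, PAF = [P(Y=1) − p₀] / P(Y=1).
PAF = (0.4743 − 0.352) / 0.4743 ≈ 0.2579

PAF ≈ 0.258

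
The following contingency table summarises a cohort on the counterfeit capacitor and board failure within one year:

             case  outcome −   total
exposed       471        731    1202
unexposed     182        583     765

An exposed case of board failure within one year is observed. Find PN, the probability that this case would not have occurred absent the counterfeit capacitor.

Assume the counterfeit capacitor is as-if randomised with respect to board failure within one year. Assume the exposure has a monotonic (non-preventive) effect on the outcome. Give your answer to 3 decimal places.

PN ≈ 0.393

p₁ = P(outcome | exposed) = 471/1202 = 0.39185
p₀ = P(outcome | unexposed) = 182/765 = 0.23791
Under exogeneity and monotonicity, PN = (p₁ − p₀)/p₁.
PN = (0.39185 − 0.23791) / 0.39185 ≈ 0.3929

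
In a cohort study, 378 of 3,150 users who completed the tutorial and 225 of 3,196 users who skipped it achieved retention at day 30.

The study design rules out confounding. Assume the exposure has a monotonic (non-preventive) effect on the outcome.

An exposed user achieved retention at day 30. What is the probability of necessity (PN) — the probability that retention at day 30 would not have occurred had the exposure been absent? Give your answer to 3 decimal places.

PN ≈ 0.413

p₁ = P(outcome | exposed) = 378/3150 = 0.12
p₀ = P(outcome | unexposed) = 225/3196 = 0.070401
Under exogeneity and monotonicity, PN = (p₁ − p₀) / p₁.
PN = (0.12 − 0.070401) / 0.12 = 0.049599 / 0.12 ≈ 0.4133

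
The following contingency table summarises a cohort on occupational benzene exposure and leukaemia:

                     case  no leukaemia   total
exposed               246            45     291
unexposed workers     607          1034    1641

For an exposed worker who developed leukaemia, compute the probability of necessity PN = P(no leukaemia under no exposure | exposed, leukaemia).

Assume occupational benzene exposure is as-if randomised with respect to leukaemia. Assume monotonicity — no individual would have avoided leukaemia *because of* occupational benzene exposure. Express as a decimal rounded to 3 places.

PN ≈ 0.562

p₁ = P(outcome | exposed) = 246/291 = 0.84536
p₀ = P(outcome | unexposed) = 607/1641 = 0.3699
Under exogeneity and monotonicity, PN = (p₁ − p₀) / p₁.
PN = (0.84536 − 0.3699) / 0.84536 = 0.47546 / 0.84536 ≈ 0.5624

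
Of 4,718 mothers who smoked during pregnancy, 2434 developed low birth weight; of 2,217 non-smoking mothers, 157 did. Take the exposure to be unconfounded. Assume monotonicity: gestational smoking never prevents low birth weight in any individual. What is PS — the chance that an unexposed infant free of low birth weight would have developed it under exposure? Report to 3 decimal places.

PS ≈ 0.479

p₁ = P(outcome | exposed) = 2434/4718 = 0.5159
p₀ = P(outcome | unexposed) = 157/2217 = 0.070816
Under exogeneity and monotonicity, PS = (p₁ − p₀) / (1 − p₀).
PS = (0.5159 − 0.070816) / (1 − 0.070816) = 0.44508 / 0.92918 ≈ 0.4790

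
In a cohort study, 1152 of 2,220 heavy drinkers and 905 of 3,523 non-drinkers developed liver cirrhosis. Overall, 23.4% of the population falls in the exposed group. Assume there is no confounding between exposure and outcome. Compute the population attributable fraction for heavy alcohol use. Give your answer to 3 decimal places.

p₁ = P(outcome | exposed) = 1152/2220 = 0.51892
p₀ = P(outcome | unexposed) = 905/3523 = 0.25688
Overall risk P(Y=1) = π·p₁ + (1−π)·p₀ = 0.234×0.51892 + 0.766×0.25688 = 0.3182.
Under exogeneity, PAF = [P(Y=1) − p₀] / P(Y=1).
PAF = (0.3182 − 0.25688) / 0.3182 ≈ 0.1927

PAF ≈ 0.193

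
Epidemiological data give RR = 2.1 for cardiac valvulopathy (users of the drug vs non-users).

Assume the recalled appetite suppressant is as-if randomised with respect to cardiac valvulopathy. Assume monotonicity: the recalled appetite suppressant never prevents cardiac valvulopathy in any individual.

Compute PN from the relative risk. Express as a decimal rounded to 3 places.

PN ≈ 0.524

Under exogeneity and monotonicity, PN = (RR − 1) / RR = 1 − 1/RR.
PN = (2.1 − 1) / 2.1 = 1.1 / 2.1 ≈ 0.5238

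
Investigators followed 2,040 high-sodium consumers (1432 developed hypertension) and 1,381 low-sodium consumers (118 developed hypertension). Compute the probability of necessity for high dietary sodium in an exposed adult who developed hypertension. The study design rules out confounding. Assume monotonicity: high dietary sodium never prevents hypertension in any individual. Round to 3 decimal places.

p₁ = P(outcome | exposed) = 1432/2040 = 0.70196
p₀ = P(outcome | unexposed) = 118/1381 = 0.085445
Under exogeneity and monotonicity, PN = (p₁ − p₀) / p₁.
PN = (0.70196 − 0.085445) / 0.70196 = 0.61652 / 0.70196 ≈ 0.8783

PN ≈ 0.878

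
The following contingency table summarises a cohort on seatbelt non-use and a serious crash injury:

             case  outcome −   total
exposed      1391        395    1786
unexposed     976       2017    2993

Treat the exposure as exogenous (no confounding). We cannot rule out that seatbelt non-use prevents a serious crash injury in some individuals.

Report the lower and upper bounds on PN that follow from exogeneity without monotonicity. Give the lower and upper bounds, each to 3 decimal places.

p₁ = P(outcome | exposed) = 1391/1786 = 0.77884
p₀ = P(outcome | unexposed) = 976/2993 = 0.32609
Under exogeneity alone the bounds on PN are max{0,(p₁−p₀)/p₁} ≤ PN ≤ min{1,(1−p₀)/p₁}.
  lower = (p₁ − p₀)/p₁ = 0.45274 / 0.77884 ≈ 0.5813
  upper = min{1, (1 − p₀)/p₁} = 0.67391 / 0.77884 ≈ 0.8653

0.581 ≤ PN ≤ 0.865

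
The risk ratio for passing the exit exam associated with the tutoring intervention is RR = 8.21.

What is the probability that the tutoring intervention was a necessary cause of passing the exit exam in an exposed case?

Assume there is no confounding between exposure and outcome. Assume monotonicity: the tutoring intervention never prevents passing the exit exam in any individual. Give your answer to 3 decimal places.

Under exogeneity and monotonicity, PN = (RR − 1) / RR = 1 − 1/RR.
PN = (8.21 − 1) / 8.21 = 7.21 / 8.21 ≈ 0.8782

PN ≈ 0.878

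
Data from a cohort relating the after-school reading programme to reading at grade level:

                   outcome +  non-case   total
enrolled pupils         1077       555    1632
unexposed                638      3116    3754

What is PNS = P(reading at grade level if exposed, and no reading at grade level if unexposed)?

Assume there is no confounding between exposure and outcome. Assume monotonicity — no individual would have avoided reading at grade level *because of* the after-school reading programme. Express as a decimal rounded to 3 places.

PNS ≈ 0.490

p₁ = P(outcome | exposed) = 1077/1632 = 0.65993
p₀ = P(outcome | unexposed) = 638/3754 = 0.16995
Under exogeneity and monotonicity, PNS = p₁ − p₀.
PNS = 0.65993 − 0.16995 = 0.48997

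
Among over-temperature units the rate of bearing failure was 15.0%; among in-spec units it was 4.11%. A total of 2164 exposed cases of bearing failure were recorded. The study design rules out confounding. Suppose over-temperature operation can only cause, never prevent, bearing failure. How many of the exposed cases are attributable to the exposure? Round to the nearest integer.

p₁ = 0.15, p₀ = 0.0411.
PN = (p₁ − p₀)/p₁ = (0.15 − 0.0411) / 0.15 ≈ 0.72600.
Attributable cases ≈ PN × (exposed cases) = 0.72600 × 2164 ≈ 1571.06.

about 1571 cases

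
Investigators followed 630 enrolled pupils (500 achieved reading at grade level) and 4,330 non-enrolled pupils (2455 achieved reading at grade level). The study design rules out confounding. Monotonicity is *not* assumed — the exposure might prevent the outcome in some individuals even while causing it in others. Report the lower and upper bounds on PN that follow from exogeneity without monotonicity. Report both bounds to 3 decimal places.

0.286 ≤ PN ≤ 0.546

p₁ = P(outcome | exposed) = 500/630 = 0.79365
p₀ = P(outcome | unexposed) = 2455/4330 = 0.56697
Under exogeneity alone the bounds on PN are max{0,(p₁−p₀)/p₁} ≤ PN ≤ min{1,(1−p₀)/p₁}.
  lower = (p₁ − p₀)/p₁ = 0.22668 / 0.79365 ≈ 0.2856
  upper = min{1, (1 − p₀)/p₁} = 0.43303 / 0.79365 ≈ 0.5456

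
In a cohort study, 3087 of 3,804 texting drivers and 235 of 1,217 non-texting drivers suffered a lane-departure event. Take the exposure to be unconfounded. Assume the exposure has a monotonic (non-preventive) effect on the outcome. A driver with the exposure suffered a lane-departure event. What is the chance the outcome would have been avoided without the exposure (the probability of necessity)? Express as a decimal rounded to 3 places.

PN ≈ 0.762

p₁ = P(outcome | exposed) = 3087/3804 = 0.81151
p₀ = P(outcome | unexposed) = 235/1217 = 0.1931
Under exogeneity and monotonicity, PN = (p₁ − p₀) / p₁.
PN = (0.81151 − 0.1931) / 0.81151 = 0.61842 / 0.81151 ≈ 0.7621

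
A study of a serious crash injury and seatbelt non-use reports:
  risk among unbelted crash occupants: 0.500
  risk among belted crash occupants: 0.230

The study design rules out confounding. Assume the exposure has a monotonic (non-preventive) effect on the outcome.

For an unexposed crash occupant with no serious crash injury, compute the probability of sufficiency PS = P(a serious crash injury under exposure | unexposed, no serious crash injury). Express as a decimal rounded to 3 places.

PS ≈ 0.351

Let p₁ = 0.5, p₀ = 0.23.
Under exogeneity and monotonicity, PS = (p₁ − p₀) / (1 − p₀).
PS = (0.5 − 0.23) / (1 − 0.23) = 0.27 / 0.77 ≈ 0.3506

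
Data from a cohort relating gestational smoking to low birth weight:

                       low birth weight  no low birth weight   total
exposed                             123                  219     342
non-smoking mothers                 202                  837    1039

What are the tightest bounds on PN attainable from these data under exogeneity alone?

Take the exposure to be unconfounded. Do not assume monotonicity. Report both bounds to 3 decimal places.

p₁ = P(outcome | exposed) = 123/342 = 0.35965
p₀ = P(outcome | unexposed) = 202/1039 = 0.19442
Under exogeneity alone the bounds on PN are max{0,(p₁−p₀)/p₁} ≤ PN ≤ min{1,(1−p₀)/p₁}.
  lower = (p₁ − p₀)/p₁ = 0.16523 / 0.35965 ≈ 0.4594
  upper = min{1, (1 − p₀)/p₁} = 0.80558 / 0.35965 ≈ 2.2399 → capped at 1

0.459 ≤ PN ≤ 1.000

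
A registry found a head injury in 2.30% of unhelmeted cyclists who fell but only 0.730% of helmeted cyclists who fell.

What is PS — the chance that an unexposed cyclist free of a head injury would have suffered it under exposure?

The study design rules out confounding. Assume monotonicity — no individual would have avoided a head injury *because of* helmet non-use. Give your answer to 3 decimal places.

PS ≈ 0.016

p₁ = 0.023, p₀ = 0.0073.
Under exogeneity and monotonicity, PS = (p₁ − p₀) / (1 − p₀).
PS = (0.023 − 0.0073) / (1 − 0.0073) = 0.0157 / 0.9927 ≈ 0.0158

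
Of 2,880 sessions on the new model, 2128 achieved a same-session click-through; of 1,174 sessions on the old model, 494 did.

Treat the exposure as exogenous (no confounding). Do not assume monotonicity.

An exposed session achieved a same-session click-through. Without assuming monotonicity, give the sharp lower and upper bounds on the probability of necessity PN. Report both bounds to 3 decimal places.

0.431 ≤ PN ≤ 0.784

p₁ = P(outcome | exposed) = 2128/2880 = 0.73889
p₀ = P(outcome | unexposed) = 494/1174 = 0.42078
Under exogeneity alone the bounds on PN are max{0,(p₁−p₀)/p₁} ≤ PN ≤ min{1,(1−p₀)/p₁}.
  lower = (p₁ − p₀)/p₁ = 0.31811 / 0.73889 ≈ 0.4305
  upper = min{1, (1 − p₀)/p₁} = 0.57922 / 0.73889 ≈ 0.7839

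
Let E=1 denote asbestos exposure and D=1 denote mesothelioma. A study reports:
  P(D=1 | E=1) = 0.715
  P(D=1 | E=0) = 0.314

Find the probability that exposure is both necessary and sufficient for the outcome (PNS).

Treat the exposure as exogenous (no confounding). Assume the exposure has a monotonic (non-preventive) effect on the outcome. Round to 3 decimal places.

PNS ≈ 0.401

Let p₁ = 0.715, p₀ = 0.314.
Under exogeneity and monotonicity, PNS = p₁ − p₀.
PNS = 0.715 − 0.314 = 0.401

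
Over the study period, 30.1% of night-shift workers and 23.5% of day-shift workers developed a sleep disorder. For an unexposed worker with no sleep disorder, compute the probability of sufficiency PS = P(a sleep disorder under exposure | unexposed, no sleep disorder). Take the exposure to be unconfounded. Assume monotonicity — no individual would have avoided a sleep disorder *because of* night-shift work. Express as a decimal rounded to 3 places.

p₁ = 0.301, p₀ = 0.235.
Under exogeneity and monotonicity, PS = (p₁ − p₀) / (1 − p₀).
PS = (0.301 − 0.235) / (1 − 0.235) = 0.066 / 0.765 ≈ 0.0863

PS ≈ 0.086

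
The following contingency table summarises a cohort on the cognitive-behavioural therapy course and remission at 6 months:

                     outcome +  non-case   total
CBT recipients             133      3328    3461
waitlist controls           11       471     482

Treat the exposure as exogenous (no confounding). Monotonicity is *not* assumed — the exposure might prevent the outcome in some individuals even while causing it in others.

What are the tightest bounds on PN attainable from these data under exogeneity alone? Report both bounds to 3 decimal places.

p₁ = P(outcome | exposed) = 133/3461 = 0.038428
p₀ = P(outcome | unexposed) = 11/482 = 0.022822
Under exogeneity alone the bounds on PN are max{0,(p₁−p₀)/p₁} ≤ PN ≤ min{1,(1−p₀)/p₁}.
  lower = (p₁ − p₀)/p₁ = 0.015607 / 0.038428 ≈ 0.4061
  upper = min{1, (1 − p₀)/p₁} = 0.97718 / 0.038428 ≈ 25.4287 → capped at 1

0.406 ≤ PN ≤ 1.000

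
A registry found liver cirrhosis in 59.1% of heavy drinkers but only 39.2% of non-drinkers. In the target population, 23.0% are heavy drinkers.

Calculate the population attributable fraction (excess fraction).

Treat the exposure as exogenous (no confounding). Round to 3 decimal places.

p₁ = 0.591, p₀ = 0.392.
Overall risk P(Y=1) = π·p₁ + (1−π)·p₀ = 0.23×0.591 + 0.77×0.392 = 0.43777.
Under exogeneity, PAF = [P(Y=1) − p₀] / P(Y=1).
PAF = (0.43777 − 0.392) / 0.43777 ≈ 0.1046

PAF ≈ 0.105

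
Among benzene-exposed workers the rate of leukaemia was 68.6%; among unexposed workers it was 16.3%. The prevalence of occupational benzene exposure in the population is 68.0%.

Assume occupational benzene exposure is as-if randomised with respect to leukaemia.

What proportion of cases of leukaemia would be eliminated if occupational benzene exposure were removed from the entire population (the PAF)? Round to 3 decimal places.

PAF ≈ 0.686

p₁ = 0.686, p₀ = 0.163.
Overall risk P(Y=1) = π·p₁ + (1−π)·p₀ = 0.68×0.686 + 0.32×0.163 = 0.51864.
Under exogeneity, PAF = [P(Y=1) − p₀] / P(Y=1).
PAF = (0.51864 − 0.163) / 0.51864 ≈ 0.6857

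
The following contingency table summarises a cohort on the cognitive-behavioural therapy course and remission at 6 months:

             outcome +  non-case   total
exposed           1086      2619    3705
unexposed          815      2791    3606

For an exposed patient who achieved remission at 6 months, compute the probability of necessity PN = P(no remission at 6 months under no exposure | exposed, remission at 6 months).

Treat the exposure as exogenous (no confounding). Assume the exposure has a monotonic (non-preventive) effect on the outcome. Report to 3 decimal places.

PN ≈ 0.229

p₁ = P(outcome | exposed) = 1086/3705 = 0.29312
p₀ = P(outcome | unexposed) = 815/3606 = 0.22601
Under exogeneity and monotonicity, PN = (p₁ − p₀) / p₁.
PN = (0.29312 − 0.22601) / 0.29312 = 0.067105 / 0.29312 ≈ 0.2289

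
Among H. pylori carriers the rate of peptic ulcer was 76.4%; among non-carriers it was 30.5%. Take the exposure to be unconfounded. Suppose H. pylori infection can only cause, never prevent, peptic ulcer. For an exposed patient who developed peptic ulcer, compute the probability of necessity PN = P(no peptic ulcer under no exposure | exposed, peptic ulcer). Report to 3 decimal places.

PN ≈ 0.601

p₁ = 0.764, p₀ = 0.305.
Under exogeneity and monotonicity, PN = (p₁ − p₀) / p₁.
PN = (0.764 − 0.305) / 0.764 = 0.459 / 0.764 ≈ 0.6008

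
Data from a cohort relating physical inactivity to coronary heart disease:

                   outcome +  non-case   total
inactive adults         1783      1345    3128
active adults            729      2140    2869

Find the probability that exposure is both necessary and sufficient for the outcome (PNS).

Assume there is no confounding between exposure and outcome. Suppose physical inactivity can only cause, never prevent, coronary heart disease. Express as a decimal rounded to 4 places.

p₁ = P(outcome | exposed) = 1783/3128 = 0.57001
p₀ = P(outcome | unexposed) = 729/2869 = 0.2541
Under exogeneity and monotonicity, PNS = p₁ − p₀.
PNS = 0.57001 − 0.2541 = 0.31592

PNS ≈ 0.3159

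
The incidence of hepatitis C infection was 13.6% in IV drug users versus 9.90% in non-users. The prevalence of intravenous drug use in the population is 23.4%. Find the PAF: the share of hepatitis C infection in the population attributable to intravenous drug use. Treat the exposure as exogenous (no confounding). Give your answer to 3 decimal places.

PAF ≈ 0.080

p₁ = 0.136, p₀ = 0.099.
Overall risk P(Y=1) = π·p₁ + (1−π)·p₀ = 0.234×0.136 + 0.766×0.099 = 0.10766.
Under exogeneity, PAF = [P(Y=1) − p₀] / P(Y=1).
PAF = (0.10766 − 0.099) / 0.10766 ≈ 0.0804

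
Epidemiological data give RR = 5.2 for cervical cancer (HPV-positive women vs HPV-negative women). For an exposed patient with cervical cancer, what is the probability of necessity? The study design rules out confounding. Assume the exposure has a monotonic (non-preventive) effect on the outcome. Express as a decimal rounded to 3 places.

Under exogeneity and monotonicity, PN = (RR − 1) / RR = 1 − 1/RR.
PN = (5.2 − 1) / 5.2 = 4.2 / 5.2 ≈ 0.8077

PN ≈ 0.808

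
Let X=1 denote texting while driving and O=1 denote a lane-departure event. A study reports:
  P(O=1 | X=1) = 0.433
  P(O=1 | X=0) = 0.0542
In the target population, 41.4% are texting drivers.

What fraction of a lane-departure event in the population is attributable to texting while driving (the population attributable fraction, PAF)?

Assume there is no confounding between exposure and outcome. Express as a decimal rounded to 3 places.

Let p₁ = 0.433, p₀ = 0.0542.
Overall risk P(Y=1) = π·p₁ + (1−π)·p₀ = 0.414×0.433 + 0.586×0.0542 = 0.21102.
Under exogeneity, PAF = [P(Y=1) − p₀] / P(Y=1).
PAF = (0.21102 − 0.0542) / 0.21102 ≈ 0.7432

PAF ≈ 0.743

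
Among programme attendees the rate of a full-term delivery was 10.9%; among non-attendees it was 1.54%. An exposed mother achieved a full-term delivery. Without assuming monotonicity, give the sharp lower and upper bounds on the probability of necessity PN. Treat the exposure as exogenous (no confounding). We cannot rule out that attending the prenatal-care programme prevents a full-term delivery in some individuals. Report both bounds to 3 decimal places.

p₁ = 0.109, p₀ = 0.0154.
Under exogeneity alone the bounds on PN are max{0,(p₁−p₀)/p₁} ≤ PN ≤ min{1,(1−p₀)/p₁}.
  lower = (p₁ − p₀)/p₁ = 0.0936 / 0.109 ≈ 0.8587
  upper = min{1, (1 − p₀)/p₁} = 0.9846 / 0.109 ≈ 9.0330 → capped at 1

0.859 ≤ PN ≤ 1.000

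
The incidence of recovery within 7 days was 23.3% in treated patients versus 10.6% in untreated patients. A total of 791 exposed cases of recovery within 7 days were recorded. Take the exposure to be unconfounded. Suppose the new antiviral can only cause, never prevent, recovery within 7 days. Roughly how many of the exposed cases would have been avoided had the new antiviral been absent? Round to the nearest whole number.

p₁ = 0.233, p₀ = 0.106.
PN = (p₁ − p₀)/p₁ = (0.233 − 0.106) / 0.233 ≈ 0.54506.
Attributable cases ≈ PN × (exposed cases) = 0.54506 × 791 ≈ 431.15.

about 431 cases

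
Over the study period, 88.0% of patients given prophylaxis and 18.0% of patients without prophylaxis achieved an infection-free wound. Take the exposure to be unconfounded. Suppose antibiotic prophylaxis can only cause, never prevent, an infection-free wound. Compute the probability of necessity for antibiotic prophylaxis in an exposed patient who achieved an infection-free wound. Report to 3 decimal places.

p₁ = 0.88, p₀ = 0.18.
Under exogeneity and monotonicity, PN = (p₁ − p₀) / p₁.
PN = (0.88 − 0.18) / 0.88 = 0.7 / 0.88 ≈ 0.7955

PN ≈ 0.795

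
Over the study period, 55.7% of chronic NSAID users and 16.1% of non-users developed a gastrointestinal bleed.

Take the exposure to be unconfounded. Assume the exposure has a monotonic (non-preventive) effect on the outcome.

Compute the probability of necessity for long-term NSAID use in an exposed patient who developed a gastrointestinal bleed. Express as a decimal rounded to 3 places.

p₁ = 0.557, p₀ = 0.161.
Under exogeneity and monotonicity, PN = (p₁ − p₀) / p₁.
PN = (0.557 − 0.161) / 0.557 = 0.396 / 0.557 ≈ 0.7110

PN ≈ 0.711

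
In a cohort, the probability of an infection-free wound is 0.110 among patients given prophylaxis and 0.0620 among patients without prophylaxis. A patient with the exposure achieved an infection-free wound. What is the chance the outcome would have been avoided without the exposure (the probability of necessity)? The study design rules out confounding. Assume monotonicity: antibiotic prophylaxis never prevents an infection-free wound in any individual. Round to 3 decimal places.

Let p₁ = 0.11, p₀ = 0.062.
Under exogeneity and monotonicity, PN = (p₁ − p₀) / p₁.
PN = (0.11 − 0.062) / 0.11 = 0.048 / 0.11 ≈ 0.4364

PN ≈ 0.436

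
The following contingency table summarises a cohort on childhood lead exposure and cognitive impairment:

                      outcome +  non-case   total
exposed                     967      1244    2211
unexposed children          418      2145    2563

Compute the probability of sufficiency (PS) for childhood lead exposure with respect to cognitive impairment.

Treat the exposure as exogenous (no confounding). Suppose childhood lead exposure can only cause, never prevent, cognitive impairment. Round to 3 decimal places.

p₁ = P(outcome | exposed) = 967/2211 = 0.43736
p₀ = P(outcome | unexposed) = 418/2563 = 0.16309
Under exogeneity and monotonicity, PS = (p₁ − p₀)/(1 − p₀).
PS = (0.43736 − 0.16309) / 0.83691 ≈ 0.3277

PS ≈ 0.328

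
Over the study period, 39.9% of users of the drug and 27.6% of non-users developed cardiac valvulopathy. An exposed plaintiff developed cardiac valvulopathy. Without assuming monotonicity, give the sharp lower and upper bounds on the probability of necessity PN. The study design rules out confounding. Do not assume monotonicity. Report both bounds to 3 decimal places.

0.308 ≤ PN ≤ 1.000

p₁ = 0.399, p₀ = 0.276.
Under exogeneity alone the bounds on PN are max{0,(p₁−p₀)/p₁} ≤ PN ≤ min{1,(1−p₀)/p₁}.
  lower = (p₁ − p₀)/p₁ = 0.123 / 0.399 ≈ 0.3083
  upper = min{1, (1 − p₀)/p₁} = 0.724 / 0.399 ≈ 1.8145 → capped at 1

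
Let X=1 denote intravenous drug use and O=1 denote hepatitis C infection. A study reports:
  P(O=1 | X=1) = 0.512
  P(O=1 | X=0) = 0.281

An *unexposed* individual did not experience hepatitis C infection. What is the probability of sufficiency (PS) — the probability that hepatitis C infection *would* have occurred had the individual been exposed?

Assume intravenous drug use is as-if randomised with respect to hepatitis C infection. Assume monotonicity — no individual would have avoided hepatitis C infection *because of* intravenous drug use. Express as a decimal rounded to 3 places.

Let p₁ = 0.512, p₀ = 0.281.
Under exogeneity and monotonicity, PS = (p₁ − p₀) / (1 − p₀).
PS = (0.512 − 0.281) / (1 − 0.281) = 0.231 / 0.719 ≈ 0.3213

PS ≈ 0.321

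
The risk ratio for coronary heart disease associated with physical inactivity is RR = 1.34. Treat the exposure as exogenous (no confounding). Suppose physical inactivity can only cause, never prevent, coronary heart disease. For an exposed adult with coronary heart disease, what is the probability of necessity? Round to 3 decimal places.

PN ≈ 0.254

Under exogeneity and monotonicity, PN = (RR − 1) / RR = 1 − 1/RR.
PN = (1.34 − 1) / 1.34 = 0.34 / 1.34 ≈ 0.2537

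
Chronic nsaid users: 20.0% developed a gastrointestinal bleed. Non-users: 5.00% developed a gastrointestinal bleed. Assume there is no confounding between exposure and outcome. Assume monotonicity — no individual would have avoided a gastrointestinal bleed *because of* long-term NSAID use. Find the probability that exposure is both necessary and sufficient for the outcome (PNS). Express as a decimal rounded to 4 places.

PNS ≈ 0.1500

p₁ = 0.2, p₀ = 0.05.
Under exogeneity and monotonicity, PNS = p₁ − p₀.
PNS = 0.2 − 0.05 = 0.15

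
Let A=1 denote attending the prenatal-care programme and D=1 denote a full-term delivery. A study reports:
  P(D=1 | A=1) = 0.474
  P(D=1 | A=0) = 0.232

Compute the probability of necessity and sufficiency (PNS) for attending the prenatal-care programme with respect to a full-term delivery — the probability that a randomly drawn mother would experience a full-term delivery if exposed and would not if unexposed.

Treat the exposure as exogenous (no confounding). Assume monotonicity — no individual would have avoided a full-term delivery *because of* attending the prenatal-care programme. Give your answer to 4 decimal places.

Let p₁ = 0.474, p₀ = 0.232.
Under exogeneity and monotonicity, PNS = p₁ − p₀.
PNS = 0.474 − 0.232 = 0.242

PNS ≈ 0.2420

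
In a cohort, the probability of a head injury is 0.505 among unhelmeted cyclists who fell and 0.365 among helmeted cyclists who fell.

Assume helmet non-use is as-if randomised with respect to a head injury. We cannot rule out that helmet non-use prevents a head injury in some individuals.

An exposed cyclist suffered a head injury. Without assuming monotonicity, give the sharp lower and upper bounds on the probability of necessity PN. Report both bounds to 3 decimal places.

0.277 ≤ PN ≤ 1.000

Let p₁ = 0.505, p₀ = 0.365.
Under exogeneity alone the bounds on PN are max{0,(p₁−p₀)/p₁} ≤ PN ≤ min{1,(1−p₀)/p₁}.
  lower = (p₁ − p₀)/p₁ = 0.14 / 0.505 ≈ 0.2772
  upper = min{1, (1 − p₀)/p₁} = 0.635 / 0.505 ≈ 1.2574 → capped at 1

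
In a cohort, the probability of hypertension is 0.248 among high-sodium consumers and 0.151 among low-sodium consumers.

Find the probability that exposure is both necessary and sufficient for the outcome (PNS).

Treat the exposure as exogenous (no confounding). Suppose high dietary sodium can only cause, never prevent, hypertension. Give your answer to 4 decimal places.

Let p₁ = 0.248, p₀ = 0.151.
Under exogeneity and monotonicity, PNS = p₁ − p₀.
PNS = 0.248 − 0.151 = 0.097

PNS ≈ 0.0970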